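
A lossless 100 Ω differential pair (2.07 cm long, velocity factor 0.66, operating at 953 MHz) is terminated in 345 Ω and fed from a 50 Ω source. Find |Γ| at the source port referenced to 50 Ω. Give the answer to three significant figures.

|Γ| ≈ 0.679

λ = v/f = 0.66·c / 953 MHz = 0.208 m
βl = 2π·l/λ = 2π × 0.0996 = 35.9°
tan(βl) = 0.723
Z_in = Z_0·(Z_L + jZ_0·tanβl)/(Z_0 + jZ_L·tanβl) = 72.7 − j109 Ω
Γ_s = (Z_in − Z_s)/(Z_in + Z_s) = (22.7 − j109)/(123 − j109), |Γ_s| = 0.679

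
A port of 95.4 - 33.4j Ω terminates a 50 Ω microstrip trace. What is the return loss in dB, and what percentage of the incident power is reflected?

Γ = (45.4 − j33.4)/(145.4 − j33.4), |Γ| = 0.378
RL = −20·log₁₀(0.378) = 8.45 dB
P_refl/P_inc = |Γ|² = 0.143

RL ≈ 8.45 dB; 14.3% of incident power reflected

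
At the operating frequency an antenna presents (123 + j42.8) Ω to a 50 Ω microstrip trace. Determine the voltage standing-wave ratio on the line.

VSWR ≈ 2.81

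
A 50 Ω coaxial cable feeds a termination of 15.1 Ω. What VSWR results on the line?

Γ = (15.1 − 50)/(15.1 + 50) = -0.536
VSWR = (1 + 0.536)/(1 − 0.536)

VSWR ≈ 3.31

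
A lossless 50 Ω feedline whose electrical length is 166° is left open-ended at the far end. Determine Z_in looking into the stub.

tan(βl) = -0.249
For an open-ended stub, Z_in = −jZ_0·cot(βl) = −jZ_0/tan(βl)

Z_in ≈ +j201 Ω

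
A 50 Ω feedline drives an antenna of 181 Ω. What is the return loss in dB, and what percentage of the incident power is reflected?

RL ≈ 4.93 dB; 32.2% of incident power reflected

Γ = (181 − 50)/(181 + 50) = 0.567
RL = −20·log₁₀(0.567) = 4.93 dB
P_refl/P_inc = |Γ|² = 0.322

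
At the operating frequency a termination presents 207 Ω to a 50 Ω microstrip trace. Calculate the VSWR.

VSWR ≈ 4.14

Γ = (207 − 50)/(207 + 50) = 0.611
VSWR = (1 + 0.611)/(1 − 0.611)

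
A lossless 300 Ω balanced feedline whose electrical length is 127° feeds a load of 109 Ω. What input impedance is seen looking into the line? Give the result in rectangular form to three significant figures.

Z_in ≈ 244 − j280 Ω

tan(βl) = tan(127°) = -1.33
Z_in = Z_0·(Z_L + jZ_0·tanβl)/(Z_0 + jZ_L·tanβl)
     = 300·(109 − j398)/(300 − j145)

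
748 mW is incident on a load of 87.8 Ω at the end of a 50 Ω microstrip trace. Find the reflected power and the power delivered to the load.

P_reflected ≈ 56.3 mW; P_delivered ≈ 692 mW

Γ = (87.8 − 50)/(87.8 + 50) = 0.274
|Γ|² = 0.0752
P_refl = |Γ|²·P_inc = 56.3 mW, P_del = (1 − |Γ|²)·P_inc = 692 mW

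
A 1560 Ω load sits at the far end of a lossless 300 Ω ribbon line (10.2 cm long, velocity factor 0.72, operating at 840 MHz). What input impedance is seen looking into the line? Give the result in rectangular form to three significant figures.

λ = v/f = 0.72·c / 840 MHz = 0.257 m
βl = 2π·l/λ = 2π × 0.397 = 143°
tan(βl) = tan(143°) = -0.759
Z_in = Z_0·(Z_L + jZ_0·tanβl)/(Z_0 + jZ_L·tanβl)
     = 300·(1560 − j228)/(300 − j1180)

Z_in ≈ 148 + j358 Ω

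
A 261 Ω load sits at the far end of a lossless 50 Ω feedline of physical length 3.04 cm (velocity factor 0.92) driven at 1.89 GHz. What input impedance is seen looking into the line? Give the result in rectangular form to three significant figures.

Z_in ≈ 10.2 − j12.9 Ω

λ = v/f = 0.92·c / 1.89 GHz = 0.146 m
βl = 2π·l/λ = 2π × 0.208 = 74.9°
tan(βl) = tan(74.9°) = 3.72
Z_in = Z_0·(Z_L + jZ_0·tanβl)/(Z_0 + jZ_L·tanβl)
     = 50·(261 + j186)/(50 + j970)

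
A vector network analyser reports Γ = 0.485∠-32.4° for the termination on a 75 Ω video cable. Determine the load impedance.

Z_L ≈ 138 − j93.7 Ω

Z_L = Z_0·(1 + Γ)/(1 − Γ) = 75·(1.41 − j0.26)/(0.591 + j0.26)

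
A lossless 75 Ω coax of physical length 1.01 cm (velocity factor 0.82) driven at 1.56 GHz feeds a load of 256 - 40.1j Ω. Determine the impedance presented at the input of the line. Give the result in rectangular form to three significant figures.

λ = v/f = 0.82·c / 1.56 GHz = 0.158 m
βl = 2π·l/λ = 2π × 0.064 = 23.1°
tan(βl) = tan(23.1°) = 0.426
Z_in = Z_0·(Z_L + jZ_0·tanβl)/(Z_0 + jZ_L·tanβl)
     = 75·(256 − j8.18)/(92.1 + j109)

Z_in ≈ 83.6 − j106 Ω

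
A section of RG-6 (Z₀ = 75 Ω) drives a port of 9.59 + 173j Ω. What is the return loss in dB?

RL ≈ 0.351 dB

Γ = (-65.41 + j173)/(84.59 + j173), |Γ| = 0.96
RL = −20·log₁₀|Γ| = −20·log₁₀(0.96)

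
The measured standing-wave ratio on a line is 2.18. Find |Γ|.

|Γ| ≈ 0.371

|Γ| = (S − 1)/(S + 1) = (2.18 − 1)/(2.18 + 1) = 1.18/3.18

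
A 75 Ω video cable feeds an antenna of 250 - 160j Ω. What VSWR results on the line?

Γ = (Z_L − Z_0)/(Z_L + Z_0) = (175 − j160)/(325 − j160)
|Γ| = 237/362 = 0.655
VSWR = (1 + |Γ|)/(1 − |Γ|) = 1.65/0.345

VSWR ≈ 4.79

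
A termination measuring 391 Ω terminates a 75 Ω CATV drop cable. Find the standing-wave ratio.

For a purely resistive load, VSWR = R_L/Z_0 or Z_0/R_L (whichever > 1) = 391/75

VSWR ≈ 5.21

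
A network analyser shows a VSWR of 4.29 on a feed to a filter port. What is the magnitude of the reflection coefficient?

|Γ| = (S − 1)/(S + 1) = (4.29 − 1)/(4.29 + 1) = 3.29/5.29

|Γ| ≈ 0.622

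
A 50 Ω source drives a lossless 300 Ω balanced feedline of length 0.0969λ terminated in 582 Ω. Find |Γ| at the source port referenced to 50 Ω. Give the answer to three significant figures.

βl = 2π × 0.0969 = 34.9°
tan(βl) = 0.697
Z_in = Z_0·(Z_L + jZ_0·tanβl)/(Z_0 + jZ_L·tanβl) = 306 − j204 Ω
Γ_s = (Z_in − Z_s)/(Z_in + Z_s) = (256 − j204)/(356 − j204), |Γ_s| = 0.798

|Γ| ≈ 0.798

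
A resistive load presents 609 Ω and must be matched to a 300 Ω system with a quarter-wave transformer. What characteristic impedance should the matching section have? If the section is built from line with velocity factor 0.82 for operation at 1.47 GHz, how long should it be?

Z_qwt ≈ 427 Ω; length ≈ 4.18 cm

Z_qwt = √(Z_0·R_L) = √(300 × 609) = √182700
λ = 0.82·c/f = 0.167 m, so l = λ/4 = 0.0418 m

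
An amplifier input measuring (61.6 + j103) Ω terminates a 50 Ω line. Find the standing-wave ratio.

Γ = (Z_L − Z_0)/(Z_L + Z_0) = (11.6 + j103)/(111.6 + j103)
|Γ| = 104/152 = 0.683
VSWR = (1 + |Γ|)/(1 − |Γ|) = 1.68/0.317

VSWR ≈ 5.3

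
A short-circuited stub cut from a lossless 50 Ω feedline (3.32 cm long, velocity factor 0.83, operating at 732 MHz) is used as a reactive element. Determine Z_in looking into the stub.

λ = v/f = 0.83·c / 732 MHz = 0.34 m
βl = 2π·l/λ = 2π × 0.0976 = 35.1°
tan(βl) = 0.704
For a short-circuited stub, Z_in = jZ_0·tan(βl)

Z_in ≈ +j35.2 Ω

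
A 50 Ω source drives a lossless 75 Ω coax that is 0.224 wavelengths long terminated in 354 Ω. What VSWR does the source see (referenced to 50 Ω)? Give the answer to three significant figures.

VSWR ≈ 3.26

βl = 2π × 0.224 = 80.6°
tan(βl) = 6.07
Z_in = Z_0·(Z_L + jZ_0·tanβl)/(Z_0 + jZ_L·tanβl) = 16.3 − j11.8 Ω
Γ_s = (Z_in − Z_s)/(Z_in + Z_s) = (-33.7 − j11.8)/(66.3 − j11.8), |Γ_s| = 0.53
VSWR = (1 + |Γ_s|)/(1 − |Γ_s|)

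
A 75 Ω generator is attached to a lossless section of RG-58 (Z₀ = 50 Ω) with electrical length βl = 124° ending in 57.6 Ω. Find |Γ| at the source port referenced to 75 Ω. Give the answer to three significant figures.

|Γ| ≈ 0.234

tan(βl) = -1.48
Z_in = Z_0·(Z_L + jZ_0·tanβl)/(Z_0 + jZ_L·tanβl) = 47 + j6.19 Ω
Γ_s = (Z_in − Z_s)/(Z_in + Z_s) = (-28 + j6.19)/(122 + j6.19), |Γ_s| = 0.234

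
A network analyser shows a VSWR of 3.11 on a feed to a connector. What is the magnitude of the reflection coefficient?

|Γ| = (S − 1)/(S + 1) = (3.11 − 1)/(3.11 + 1) = 2.11/4.11

|Γ| ≈ 0.513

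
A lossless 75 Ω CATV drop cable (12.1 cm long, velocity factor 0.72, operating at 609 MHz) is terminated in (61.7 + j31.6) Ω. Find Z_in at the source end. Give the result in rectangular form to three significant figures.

λ = v/f = 0.72·c / 609 MHz = 0.355 m
βl = 2π·l/λ = 2π × 0.341 = 123°
tan(βl) = tan(123°) = -1.55
Z_in = Z_0·(Z_L + jZ_0·tanβl)/(Z_0 + jZ_L·tanβl)
     = 75·(61.7 − j84.7)/(124 − j95.7)

Z_in ≈ 48.2 − j14.1 Ω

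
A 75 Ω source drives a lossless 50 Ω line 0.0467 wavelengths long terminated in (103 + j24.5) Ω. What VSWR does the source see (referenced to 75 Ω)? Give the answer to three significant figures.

βl = 2π × 0.0467 = 16.8°
tan(βl) = 0.302
Z_in = Z_0·(Z_L + jZ_0·tanβl)/(Z_0 + jZ_L·tanβl) = 101 − j27.3 Ω
Γ_s = (Z_in − Z_s)/(Z_in + Z_s) = (26 − j27.3)/(176 − j27.3), |Γ_s| = 0.212
VSWR = (1 + |Γ_s|)/(1 − |Γ_s|)

VSWR ≈ 1.54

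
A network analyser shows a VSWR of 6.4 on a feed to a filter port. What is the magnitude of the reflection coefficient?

|Γ| = (S − 1)/(S + 1) = (6.4 − 1)/(6.4 + 1) = 5.4/7.4

|Γ| ≈ 0.73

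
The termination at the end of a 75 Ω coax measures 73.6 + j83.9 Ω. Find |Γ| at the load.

Γ = (Z_L − Z_0)/(Z_L + Z_0) = (-1.4 + j83.9)/(148.6 + j83.9)
|Γ| = 83.9/171

|Γ| ≈ 0.492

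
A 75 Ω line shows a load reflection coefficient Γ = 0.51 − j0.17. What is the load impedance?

Z_L ≈ 198 − j94.8 Ω

Z_L = Z_0·(1 + Γ)/(1 − Γ) = 75·(1.51 − j0.17)/(0.49 + j0.17)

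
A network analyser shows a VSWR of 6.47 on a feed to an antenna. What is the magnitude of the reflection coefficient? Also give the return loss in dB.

|Γ| = (S − 1)/(S + 1) = (6.47 − 1)/(6.47 + 1) = 5.47/7.47
RL = −20·log₁₀|Γ| = −20·log₁₀(0.732)

|Γ| ≈ 0.732; return loss ≈ 2.71 dB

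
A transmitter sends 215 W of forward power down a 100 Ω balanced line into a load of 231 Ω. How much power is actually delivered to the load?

Γ = (231 − 100)/(231 + 100) = 0.396
|Γ|² = 0.157
P_refl = |Γ|²·P_inc = 33.7 W, P_del = (1 − |Γ|²)·P_inc = 181 W

P_delivered ≈ 181 W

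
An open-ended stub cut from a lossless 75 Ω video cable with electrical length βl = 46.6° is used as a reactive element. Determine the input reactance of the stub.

X_in ≈ -70.9 Ω (capacitive)

tan(βl) = 1.06
For an open-ended stub, Z_in = −jZ_0·cot(βl) = −jZ_0/tan(βl)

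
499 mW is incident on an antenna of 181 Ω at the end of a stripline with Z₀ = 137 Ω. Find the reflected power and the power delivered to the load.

P_reflected ≈ 9.55 mW; P_delivered ≈ 489 mW

Γ = (181 − 137)/(181 + 137) = 0.138
|Γ|² = 0.0191
P_refl = |Γ|²·P_inc = 9.55 mW, P_del = (1 − |Γ|²)·P_inc = 489 mW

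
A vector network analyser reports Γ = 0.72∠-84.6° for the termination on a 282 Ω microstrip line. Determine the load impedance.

Z_L ≈ 98.2 − j292 Ω

Z_L = Z_0·(1 + Γ)/(1 − Γ) = 282·(1.07 − j0.717)/(0.932 + j0.717)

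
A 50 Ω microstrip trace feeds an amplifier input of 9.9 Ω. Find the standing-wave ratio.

VSWR ≈ 5.05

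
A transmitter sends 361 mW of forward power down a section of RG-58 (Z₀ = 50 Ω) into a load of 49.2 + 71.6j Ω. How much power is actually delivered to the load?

P_delivered ≈ 237 mW

|Γ| = |(-0.8 + j71.6)/(99.2 + j71.6)| = 0.585
|Γ|² = 0.343
P_refl = |Γ|²·P_inc = 124 mW, P_del = (1 − |Γ|²)·P_inc = 237 mW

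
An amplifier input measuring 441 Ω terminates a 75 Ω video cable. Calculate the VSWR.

VSWR ≈ 5.88

For a purely resistive load, VSWR = R_L/Z_0 or Z_0/R_L (whichever > 1) = 441/75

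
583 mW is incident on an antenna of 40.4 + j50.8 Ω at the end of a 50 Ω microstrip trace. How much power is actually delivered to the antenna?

|Γ| = |(-9.6 + j50.8)/(90.4 + j50.8)| = 0.499
|Γ|² = 0.249
P_refl = |Γ|²·P_inc = 145 mW, P_del = (1 − |Γ|²)·P_inc = 438 mW

P_delivered ≈ 438 mW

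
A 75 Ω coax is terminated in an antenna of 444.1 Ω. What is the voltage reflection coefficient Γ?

Γ = (Z_L − Z_0)/(Z_L + Z_0) = (444.1 − 75)/(444.1 + 75) = 369.1/519.1

Γ = 0.711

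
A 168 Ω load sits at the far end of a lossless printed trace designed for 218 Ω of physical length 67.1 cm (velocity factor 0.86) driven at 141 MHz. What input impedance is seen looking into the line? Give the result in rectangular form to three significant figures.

Z_in ≈ 217 − j56.7 Ω

λ = v/f = 0.86·c / 141 MHz = 1.83 m
βl = 2π·l/λ = 2π × 0.367 = 132°
tan(βl) = tan(132°) = -1.11
Z_in = Z_0·(Z_L + jZ_0·tanβl)/(Z_0 + jZ_L·tanβl)
     = 218·(168 − j242)/(218 − j186)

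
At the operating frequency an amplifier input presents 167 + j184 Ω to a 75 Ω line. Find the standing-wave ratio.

Γ = (Z_L − Z_0)/(Z_L + Z_0) = (92 + j184)/(242 + j184)
|Γ| = 206/304 = 0.677
VSWR = (1 + |Γ|)/(1 − |Γ|) = 1.68/0.323

VSWR ≈ 5.19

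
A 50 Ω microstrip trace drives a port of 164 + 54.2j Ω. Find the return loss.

Γ = (114 + j54.2)/(214 + j54.2), |Γ| = 0.572
RL = −20·log₁₀|Γ| = −20·log₁₀(0.572)

RL ≈ 4.86 dB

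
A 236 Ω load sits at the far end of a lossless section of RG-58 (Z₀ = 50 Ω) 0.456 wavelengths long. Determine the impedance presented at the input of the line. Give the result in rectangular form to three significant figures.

Z_in ≈ 91.3 + j108 Ω

βl = 2π × 0.456 = 164°
tan(βl) = tan(164°) = -0.284
Z_in = Z_0·(Z_L + jZ_0·tanβl)/(Z_0 + jZ_L·tanβl)
     = 50·(236 − j14.2)/(50 − j67)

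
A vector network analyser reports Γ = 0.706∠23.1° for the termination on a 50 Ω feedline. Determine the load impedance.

Z_L ≈ 126 + j139 Ω

Z_L = Z_0·(1 + Γ)/(1 − Γ) = 50·(1.65 + j0.277)/(0.351 − j0.277)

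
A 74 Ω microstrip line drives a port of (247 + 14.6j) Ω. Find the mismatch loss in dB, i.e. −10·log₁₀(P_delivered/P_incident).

mismatch loss ≈ 1.5 dB

Γ = (173 + j14.6)/(321 + j14.6), |Γ| = 0.54
|Γ|² = 0.292, so P_del/P_inc = 1 − |Γ|² = 0.708
ML = −10·log₁₀(1 − |Γ|²)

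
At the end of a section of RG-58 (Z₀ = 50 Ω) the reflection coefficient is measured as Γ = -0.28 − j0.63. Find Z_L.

Z_L ≈ 12.9 − j31 Ω

Z_L = Z_0·(1 + Γ)/(1 − Γ) = 50·(0.72 − j0.63)/(1.28 + j0.63)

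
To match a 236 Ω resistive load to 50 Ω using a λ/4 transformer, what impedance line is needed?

Z_qwt = √(Z_0·R_L) = √(50 × 236) = √11800

Z_qwt ≈ 109 Ω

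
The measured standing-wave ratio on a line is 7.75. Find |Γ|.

|Γ| = (S − 1)/(S + 1) = (7.75 − 1)/(7.75 + 1) = 6.75/8.75

|Γ| ≈ 0.771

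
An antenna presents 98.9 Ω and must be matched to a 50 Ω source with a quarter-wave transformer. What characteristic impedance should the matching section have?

Z_qwt ≈ 70.3 Ω

Z_qwt = √(Z_0·R_L) = √(50 × 98.9) = √4945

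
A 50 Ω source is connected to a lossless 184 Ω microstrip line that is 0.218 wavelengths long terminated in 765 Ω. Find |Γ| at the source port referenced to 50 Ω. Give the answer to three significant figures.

|Γ| ≈ 0.347

βl = 2π × 0.218 = 78.5°
tan(βl) = 4.91
Z_in = Z_0·(Z_L + jZ_0·tanβl)/(Z_0 + jZ_L·tanβl) = 46 − j35.2 Ω
Γ_s = (Z_in − Z_s)/(Z_in + Z_s) = (-4.02 − j35.2)/(96 − j35.2), |Γ_s| = 0.347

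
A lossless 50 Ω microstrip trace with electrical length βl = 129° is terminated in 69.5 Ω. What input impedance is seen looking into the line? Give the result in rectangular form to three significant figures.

tan(βl) = tan(129°) = -1.23
Z_in = Z_0·(Z_L + jZ_0·tanβl)/(Z_0 + jZ_L·tanβl)
     = 50·(69.5 − j61.7)/(50 − j85.8)

Z_in ≈ 44.5 + j14.6 Ω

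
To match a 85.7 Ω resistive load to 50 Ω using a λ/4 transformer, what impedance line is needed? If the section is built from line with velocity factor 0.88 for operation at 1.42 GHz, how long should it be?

Z_qwt = √(Z_0·R_L) = √(50 × 85.7) = √4285
λ = 0.88·c/f = 0.186 m, so l = λ/4 = 0.0465 m

Z_qwt ≈ 65.5 Ω; length ≈ 4.65 cm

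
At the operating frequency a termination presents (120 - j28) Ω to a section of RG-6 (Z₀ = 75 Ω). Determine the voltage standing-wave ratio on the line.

Γ = (Z_L − Z_0)/(Z_L + Z_0) = (45 − j28)/(195 − j28)
|Γ| = 53/197 = 0.269
VSWR = (1 + |Γ|)/(1 − |Γ|) = 1.27/0.731

VSWR ≈ 1.74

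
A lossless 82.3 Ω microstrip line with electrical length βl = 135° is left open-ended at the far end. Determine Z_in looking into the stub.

Z_in ≈ +j82.3 Ω

tan(βl) = -1
For an open-ended stub, Z_in = −jZ_0·cot(βl) = −jZ_0/tan(βl)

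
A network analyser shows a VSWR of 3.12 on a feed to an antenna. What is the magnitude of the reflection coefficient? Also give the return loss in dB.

|Γ| ≈ 0.515; return loss ≈ 5.77 dB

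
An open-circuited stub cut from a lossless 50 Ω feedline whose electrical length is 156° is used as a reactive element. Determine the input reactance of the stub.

X_in ≈ 112 Ω (inductive)

tan(βl) = -0.445
For an open-circuited stub, Z_in = −jZ_0·cot(βl) = −jZ_0/tan(βl)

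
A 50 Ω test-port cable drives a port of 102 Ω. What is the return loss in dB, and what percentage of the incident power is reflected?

Γ = (102 − 50)/(102 + 50) = 0.342
RL = −20·log₁₀(0.342) = 9.32 dB
P_refl/P_inc = |Γ|² = 0.117

RL ≈ 9.32 dB; 11.7% of incident power reflected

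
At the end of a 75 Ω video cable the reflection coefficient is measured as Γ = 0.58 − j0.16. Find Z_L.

Z_L = Z_0·(1 + Γ)/(1 − Γ) = 75·(1.58 − j0.16)/(0.42 + j0.16)

Z_L ≈ 237 − j119 Ω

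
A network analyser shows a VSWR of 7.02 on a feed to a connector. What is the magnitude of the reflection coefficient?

|Γ| = (S − 1)/(S + 1) = (7.02 − 1)/(7.02 + 1) = 6.02/8.02

|Γ| ≈ 0.751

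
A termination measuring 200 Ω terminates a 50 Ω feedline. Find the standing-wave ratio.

VSWR ≈ 4

For a purely resistive load, VSWR = R_L/Z_0 or Z_0/R_L (whichever > 1) = 200/50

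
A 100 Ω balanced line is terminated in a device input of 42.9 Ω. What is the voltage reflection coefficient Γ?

Γ = (Z_L − Z_0)/(Z_L + Z_0) = (42.9 − 100)/(42.9 + 100) = -57.1/142.9

Γ = -0.4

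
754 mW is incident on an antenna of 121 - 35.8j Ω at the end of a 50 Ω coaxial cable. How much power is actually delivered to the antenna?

|Γ| = |(71 − j35.8)/(171 − j35.8)| = 0.455
|Γ|² = 0.207
P_refl = |Γ|²·P_inc = 156 mW, P_del = (1 − |Γ|²)·P_inc = 598 mW

P_delivered ≈ 598 mW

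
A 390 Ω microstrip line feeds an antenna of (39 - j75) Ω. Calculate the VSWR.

VSWR ≈ 10.4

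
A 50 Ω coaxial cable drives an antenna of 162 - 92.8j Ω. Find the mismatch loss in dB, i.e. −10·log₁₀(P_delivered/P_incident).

mismatch loss ≈ 2.18 dB

Γ = (112 − j92.8)/(212 − j92.8), |Γ| = 0.629
|Γ|² = 0.395, so P_del/P_inc = 1 − |Γ|² = 0.605
ML = −10·log₁₀(1 − |Γ|²)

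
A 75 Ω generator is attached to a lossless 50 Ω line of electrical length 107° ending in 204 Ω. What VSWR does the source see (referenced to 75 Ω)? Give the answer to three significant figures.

VSWR ≈ 5.84

tan(βl) = -3.27
Z_in = Z_0·(Z_L + jZ_0·tanβl)/(Z_0 + jZ_L·tanβl) = 13.3 + j14.3 Ω
Γ_s = (Z_in − Z_s)/(Z_in + Z_s) = (-61.7 + j14.3)/(88.3 + j14.3), |Γ_s| = 0.708
VSWR = (1 + |Γ_s|)/(1 − |Γ_s|)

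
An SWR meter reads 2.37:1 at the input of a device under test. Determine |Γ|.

|Γ| = (S − 1)/(S + 1) = (2.37 − 1)/(2.37 + 1) = 1.37/3.37

|Γ| ≈ 0.407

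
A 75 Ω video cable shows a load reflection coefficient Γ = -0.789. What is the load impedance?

Z_L ≈ 8.85 Ω

Z_L = Z_0·(1 + Γ)/(1 − Γ) = 75·(0.211)/(1.79)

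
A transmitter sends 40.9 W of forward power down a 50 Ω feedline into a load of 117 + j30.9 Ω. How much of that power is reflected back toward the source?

|Γ| = |(67 + j30.9)/(167 + j30.9)| = 0.434
|Γ|² = 0.189
P_refl = |Γ|²·P_inc = 7.72 W, P_del = (1 − |Γ|²)·P_inc = 33.2 W

P_reflected ≈ 7.72 W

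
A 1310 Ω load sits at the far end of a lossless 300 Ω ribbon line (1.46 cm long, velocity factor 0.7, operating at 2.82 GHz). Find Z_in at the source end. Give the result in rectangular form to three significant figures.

Z_in ≈ 76.7 − j99.6 Ω

λ = v/f = 0.7·c / 2.82 GHz = 0.0745 m
βl = 2π·l/λ = 2π × 0.196 = 70.6°
tan(βl) = tan(70.6°) = 2.84
Z_in = Z_0·(Z_L + jZ_0·tanβl)/(Z_0 + jZ_L·tanβl)
     = 300·(1310 + j851)/(300 + j3720)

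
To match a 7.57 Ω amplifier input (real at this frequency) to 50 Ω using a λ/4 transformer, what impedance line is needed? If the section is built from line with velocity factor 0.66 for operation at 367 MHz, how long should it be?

Z_qwt ≈ 19.5 Ω; length ≈ 13.5 cm

Z_qwt = √(Z_0·R_L) = √(50 × 7.57) = √378.5
λ = 0.66·c/f = 0.54 m, so l = λ/4 = 0.135 m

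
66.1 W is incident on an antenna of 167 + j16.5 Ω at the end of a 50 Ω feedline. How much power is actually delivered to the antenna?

P_delivered ≈ 46.6 W

|Γ| = |(117 + j16.5)/(217 + j16.5)| = 0.543
|Γ|² = 0.295
P_refl = |Γ|²·P_inc = 19.5 W, P_del = (1 − |Γ|²)·P_inc = 46.6 W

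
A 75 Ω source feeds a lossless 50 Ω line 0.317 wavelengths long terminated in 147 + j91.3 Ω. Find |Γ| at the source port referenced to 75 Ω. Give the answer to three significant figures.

βl = 2π × 0.317 = 114°
tan(βl) = -2.23
Z_in = Z_0·(Z_L + jZ_0·tanβl)/(Z_0 + jZ_L·tanβl) = 12.8 + j12.5 Ω
Γ_s = (Z_in − Z_s)/(Z_in + Z_s) = (-62.2 + j12.5)/(87.8 + j12.5), |Γ_s| = 0.716

|Γ| ≈ 0.716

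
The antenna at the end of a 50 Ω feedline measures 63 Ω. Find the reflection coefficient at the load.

Γ = 0.115

Γ = (Z_L − Z_0)/(Z_L + Z_0) = (63 − 50)/(63 + 50) = 13/113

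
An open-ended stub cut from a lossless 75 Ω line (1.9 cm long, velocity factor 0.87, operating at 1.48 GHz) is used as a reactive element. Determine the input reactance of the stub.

X_in ≈ -93.3 Ω (capacitive)

λ = v/f = 0.87·c / 1.48 GHz = 0.176 m
βl = 2π·l/λ = 2π × 0.108 = 38.8°
tan(βl) = 0.804
For an open-ended stub, Z_in = −jZ_0·cot(βl) = −jZ_0/tan(βl)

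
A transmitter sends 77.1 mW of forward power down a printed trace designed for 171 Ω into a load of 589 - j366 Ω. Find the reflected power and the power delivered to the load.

|Γ| = |(418 − j366)/(760 − j366)| = 0.659
|Γ|² = 0.434
P_refl = |Γ|²·P_inc = 33.4 mW, P_del = (1 − |Γ|²)·P_inc = 43.7 mW

P_reflected ≈ 33.4 mW; P_delivered ≈ 43.7 mW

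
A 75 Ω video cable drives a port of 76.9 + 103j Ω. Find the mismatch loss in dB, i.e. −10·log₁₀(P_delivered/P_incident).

mismatch loss ≈ 1.64 dB

Γ = (1.9 + j103)/(151.9 + j103), |Γ| = 0.561
|Γ|² = 0.315, so P_del/P_inc = 1 − |Γ|² = 0.685
ML = −10·log₁₀(1 − |Γ|²)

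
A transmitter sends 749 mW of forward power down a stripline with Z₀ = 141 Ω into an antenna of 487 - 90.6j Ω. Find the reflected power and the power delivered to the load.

|Γ| = |(346 − j90.6)/(628 − j90.6)| = 0.564
|Γ|² = 0.318
P_refl = |Γ|²·P_inc = 238 mW, P_del = (1 − |Γ|²)·P_inc = 511 mW

P_reflected ≈ 238 mW; P_delivered ≈ 511 mW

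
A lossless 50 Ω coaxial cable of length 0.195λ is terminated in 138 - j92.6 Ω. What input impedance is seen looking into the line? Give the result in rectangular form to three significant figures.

βl = 2π × 0.195 = 70.2°
tan(βl) = tan(70.2°) = 2.78
Z_in = Z_0·(Z_L + jZ_0·tanβl)/(Z_0 + jZ_L·tanβl)
     = 50·(138 + j46.3)/(307 + j383)

Z_in ≈ 12.5 − j8.01 Ω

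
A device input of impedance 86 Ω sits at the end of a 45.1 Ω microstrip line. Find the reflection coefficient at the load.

Γ = (Z_L − Z_0)/(Z_L + Z_0) = (86 − 45.1)/(86 + 45.1) = 40.9/131.1

Γ = 0.312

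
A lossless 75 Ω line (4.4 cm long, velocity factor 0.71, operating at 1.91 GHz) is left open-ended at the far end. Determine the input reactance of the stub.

λ = v/f = 0.71·c / 1.91 GHz = 0.112 m
βl = 2π·l/λ = 2π × 0.395 = 142°
tan(βl) = -0.78
For an open-ended stub, Z_in = −jZ_0·cot(βl) = −jZ_0/tan(βl)

X_in ≈ 96.1 Ω (inductive)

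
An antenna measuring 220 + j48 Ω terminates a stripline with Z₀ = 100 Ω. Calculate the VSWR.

VSWR ≈ 2.33

Γ = (Z_L − Z_0)/(Z_L + Z_0) = (120 + j48)/(320 + j48)
|Γ| = 129/324 = 0.399
VSWR = (1 + |Γ|)/(1 − |Γ|) = 1.4/0.601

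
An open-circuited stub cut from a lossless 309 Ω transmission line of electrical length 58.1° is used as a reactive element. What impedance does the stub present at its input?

Z_in ≈ −j192 Ω

tan(βl) = 1.61
For an open-circuited stub, Z_in = −jZ_0·cot(βl) = −jZ_0/tan(βl)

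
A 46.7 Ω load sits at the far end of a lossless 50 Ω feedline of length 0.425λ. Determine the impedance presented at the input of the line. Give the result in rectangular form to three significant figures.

βl = 2π × 0.425 = 153°
tan(βl) = tan(153°) = -0.51
Z_in = Z_0·(Z_L + jZ_0·tanβl)/(Z_0 + jZ_L·tanβl)
     = 50·(46.7 − j25.5)/(50 − j23.8)

Z_in ≈ 48 − j2.65 Ω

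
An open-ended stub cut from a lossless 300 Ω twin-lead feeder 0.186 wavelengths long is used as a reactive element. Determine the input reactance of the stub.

X_in ≈ -128 Ω (capacitive)

βl = 2π × 0.186 = 67°
tan(βl) = 2.35
For an open-ended stub, Z_in = −jZ_0·cot(βl) = −jZ_0/tan(βl)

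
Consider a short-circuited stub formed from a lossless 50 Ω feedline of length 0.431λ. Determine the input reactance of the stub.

βl = 2π × 0.431 = 155°
tan(βl) = -0.463
For a short-circuited stub, Z_in = jZ_0·tan(βl)

X_in ≈ -23.1 Ω (capacitive)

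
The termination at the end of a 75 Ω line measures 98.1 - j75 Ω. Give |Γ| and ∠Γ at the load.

Γ ≈ 0.416 ∠ -49.5°

Γ = (Z_L − Z_0)/(Z_L + Z_0) = (23.1 − j75)/(173.1 − j75)
|Γ| = 78.5/189 = 0.416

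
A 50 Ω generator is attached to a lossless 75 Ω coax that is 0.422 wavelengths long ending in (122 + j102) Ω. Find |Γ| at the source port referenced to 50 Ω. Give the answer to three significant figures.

βl = 2π × 0.422 = 152°
tan(βl) = -0.534
Z_in = Z_0·(Z_L + jZ_0·tanβl)/(Z_0 + jZ_L·tanβl) = 42 + j57.1 Ω
Γ_s = (Z_in − Z_s)/(Z_in + Z_s) = (-7.99 + j57.1)/(92 + j57.1), |Γ_s| = 0.532

|Γ| ≈ 0.532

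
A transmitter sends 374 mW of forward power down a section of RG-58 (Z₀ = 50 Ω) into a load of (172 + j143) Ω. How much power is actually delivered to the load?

P_delivered ≈ 184 mW

|Γ| = |(122 + j143)/(222 + j143)| = 0.712
|Γ|² = 0.507
P_refl = |Γ|²·P_inc = 190 mW, P_del = (1 − |Γ|²)·P_inc = 184 mW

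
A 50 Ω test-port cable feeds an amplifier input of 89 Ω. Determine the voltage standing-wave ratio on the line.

VSWR ≈ 1.78

Γ = (89 − 50)/(89 + 50) = 0.281
VSWR = (1 + 0.281)/(1 − 0.281)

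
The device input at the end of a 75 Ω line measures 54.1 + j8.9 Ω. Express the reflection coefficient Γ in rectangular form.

Γ = (Z_L − Z_0)/(Z_L + Z_0) = (-20.9 + j8.9)/(129.1 + j8.9)

Γ ≈ -0.156 + j0.0797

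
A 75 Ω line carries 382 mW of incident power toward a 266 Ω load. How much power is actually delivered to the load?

Γ = (266 − 75)/(266 + 75) = 0.56
|Γ|² = 0.314
P_refl = |Γ|²·P_inc = 120 mW, P_del = (1 − |Γ|²)·P_inc = 262 mW

P_delivered ≈ 262 mW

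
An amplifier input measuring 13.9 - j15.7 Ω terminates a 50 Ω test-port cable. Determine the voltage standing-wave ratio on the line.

VSWR ≈ 3.98

Γ = (Z_L − Z_0)/(Z_L + Z_0) = (-36.1 − j15.7)/(63.9 − j15.7)
|Γ| = 39.4/65.8 = 0.598
VSWR = (1 + |Γ|)/(1 − |Γ|) = 1.6/0.402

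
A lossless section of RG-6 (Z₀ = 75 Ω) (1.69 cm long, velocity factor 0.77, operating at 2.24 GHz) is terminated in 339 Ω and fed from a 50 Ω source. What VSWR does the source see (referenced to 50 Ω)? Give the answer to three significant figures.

VSWR ≈ 4.05

λ = v/f = 0.77·c / 2.24 GHz = 0.103 m
βl = 2π·l/λ = 2π × 0.164 = 59°
tan(βl) = 1.66
Z_in = Z_0·(Z_L + jZ_0·tanβl)/(Z_0 + jZ_L·tanβl) = 22.2 − j42.1 Ω
Γ_s = (Z_in − Z_s)/(Z_in + Z_s) = (-27.8 − j42.1)/(72.2 − j42.1), |Γ_s| = 0.604
VSWR = (1 + |Γ_s|)/(1 − |Γ_s|)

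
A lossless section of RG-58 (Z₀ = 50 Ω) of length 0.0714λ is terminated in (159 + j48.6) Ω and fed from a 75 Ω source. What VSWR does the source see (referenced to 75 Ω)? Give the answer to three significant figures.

VSWR ≈ 2.72

βl = 2π × 0.0714 = 25.7°
tan(βl) = 0.481
Z_in = Z_0·(Z_L + jZ_0·tanβl)/(Z_0 + jZ_L·tanβl) = 74.6 − j78 Ω
Γ_s = (Z_in − Z_s)/(Z_in + Z_s) = (-0.429 − j78)/(150 − j78), |Γ_s| = 0.462
VSWR = (1 + |Γ_s|)/(1 − |Γ_s|)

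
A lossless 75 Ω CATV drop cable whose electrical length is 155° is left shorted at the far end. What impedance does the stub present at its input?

Z_in ≈ −j35 Ω

tan(βl) = -0.466
For a shorted stub, Z_in = jZ_0·tan(βl)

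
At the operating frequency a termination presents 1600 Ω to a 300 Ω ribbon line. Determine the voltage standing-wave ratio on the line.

Γ = (1600 − 300)/(1600 + 300) = 0.684
VSWR = (1 + 0.684)/(1 − 0.684)

VSWR ≈ 5.33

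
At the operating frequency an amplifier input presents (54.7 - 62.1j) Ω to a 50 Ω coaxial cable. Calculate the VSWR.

VSWR ≈ 3.09

Γ = (Z_L − Z_0)/(Z_L + Z_0) = (4.7 − j62.1)/(104.7 − j62.1)
|Γ| = 62.3/122 = 0.512
VSWR = (1 + |Γ|)/(1 − |Γ|) = 1.51/0.488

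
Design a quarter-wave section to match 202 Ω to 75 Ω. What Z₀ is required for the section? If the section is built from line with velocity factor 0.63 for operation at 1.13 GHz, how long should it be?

Z_qwt = √(Z_0·R_L) = √(75 × 202) = √15150
λ = 0.63·c/f = 0.167 m, so l = λ/4 = 0.0418 m

Z_qwt ≈ 123 Ω; length ≈ 4.18 cm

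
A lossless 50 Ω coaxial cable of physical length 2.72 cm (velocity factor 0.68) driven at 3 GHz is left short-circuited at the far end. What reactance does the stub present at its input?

λ = v/f = 0.68·c / 3 GHz = 0.068 m
βl = 2π·l/λ = 2π × 0.4 = 144°
tan(βl) = -0.727
For a short-circuited stub, Z_in = jZ_0·tan(βl)

X_in ≈ -36.3 Ω (capacitive)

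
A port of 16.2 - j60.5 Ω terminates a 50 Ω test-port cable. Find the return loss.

Γ = (-33.8 − j60.5)/(66.2 − j60.5), |Γ| = 0.773
RL = −20·log₁₀|Γ| = −20·log₁₀(0.773)

RL ≈ 2.24 dB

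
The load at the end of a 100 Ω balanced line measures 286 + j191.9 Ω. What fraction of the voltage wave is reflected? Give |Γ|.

|Γ| ≈ 0.62

Γ = (Z_L − Z_0)/(Z_L + Z_0) = (186 + j191.9)/(386 + j191.9)
|Γ| = 267/431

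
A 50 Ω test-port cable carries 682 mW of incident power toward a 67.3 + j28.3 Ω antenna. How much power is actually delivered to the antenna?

|Γ| = |(17.3 + j28.3)/(117.3 + j28.3)| = 0.275
|Γ|² = 0.0756
P_refl = |Γ|²·P_inc = 51.5 mW, P_del = (1 − |Γ|²)·P_inc = 630 mW

P_delivered ≈ 630 mW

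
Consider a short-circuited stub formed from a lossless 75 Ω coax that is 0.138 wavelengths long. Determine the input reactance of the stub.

X_in ≈ 88.4 Ω (inductive)

βl = 2π × 0.138 = 49.7°
tan(βl) = 1.18
For a short-circuited stub, Z_in = jZ_0·tan(βl)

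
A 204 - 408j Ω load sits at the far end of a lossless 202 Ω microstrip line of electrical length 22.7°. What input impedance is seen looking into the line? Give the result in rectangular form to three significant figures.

tan(βl) = tan(22.7°) = 0.418
Z_in = Z_0·(Z_L + jZ_0·tanβl)/(Z_0 + jZ_L·tanβl)
     = 202·(204 − j324)/(373 + j85.3)

Z_in ≈ 66.9 − j191 Ω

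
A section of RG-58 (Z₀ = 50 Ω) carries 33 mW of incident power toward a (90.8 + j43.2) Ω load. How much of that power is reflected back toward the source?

|Γ| = |(40.8 + j43.2)/(140.8 + j43.2)| = 0.403
|Γ|² = 0.163
P_refl = |Γ|²·P_inc = 5.37 mW, P_del = (1 − |Γ|²)·P_inc = 27.6 mW

P_reflected ≈ 5.37 mW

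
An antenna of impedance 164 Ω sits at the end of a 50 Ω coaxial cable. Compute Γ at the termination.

Γ = 0.533

Γ = (Z_L − Z_0)/(Z_L + Z_0) = (164 − 50)/(164 + 50) = 114/214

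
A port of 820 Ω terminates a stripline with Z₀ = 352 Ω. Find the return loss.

RL ≈ 7.97 dB

Γ = (820 − 352)/(820 + 352) = 0.399
RL = −20·log₁₀|Γ| = −20·log₁₀(0.399)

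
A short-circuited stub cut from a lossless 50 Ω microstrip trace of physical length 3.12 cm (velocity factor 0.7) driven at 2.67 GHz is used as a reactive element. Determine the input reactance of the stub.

X_in ≈ -37.9 Ω (capacitive)

λ = v/f = 0.7·c / 2.67 GHz = 0.0787 m
βl = 2π·l/λ = 2π × 0.397 = 143°
tan(βl) = -0.759
For a short-circuited stub, Z_in = jZ_0·tan(βl)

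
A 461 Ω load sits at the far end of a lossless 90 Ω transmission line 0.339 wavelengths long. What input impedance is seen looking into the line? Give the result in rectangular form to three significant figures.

Z_in ≈ 24.1 + j53.4 Ω

βl = 2π × 0.339 = 122°
tan(βl) = tan(122°) = -1.6
Z_in = Z_0·(Z_L + jZ_0·tanβl)/(Z_0 + jZ_L·tanβl)
     = 90·(461 − j144)/(90 − j737)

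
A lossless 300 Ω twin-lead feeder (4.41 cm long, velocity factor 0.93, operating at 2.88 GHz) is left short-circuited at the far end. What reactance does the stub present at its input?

X_in ≈ -86.7 Ω (capacitive)

λ = v/f = 0.93·c / 2.88 GHz = 0.0969 m
βl = 2π·l/λ = 2π × 0.455 = 164°
tan(βl) = -0.289
For a short-circuited stub, Z_in = jZ_0·tan(βl)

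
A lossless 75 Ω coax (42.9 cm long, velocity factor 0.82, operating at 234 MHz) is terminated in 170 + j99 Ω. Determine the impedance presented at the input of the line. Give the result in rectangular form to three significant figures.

Z_in ≈ 42.9 + j61 Ω

λ = v/f = 0.82·c / 234 MHz = 1.05 m
βl = 2π·l/λ = 2π × 0.408 = 147°
tan(βl) = tan(147°) = -0.652
Z_in = Z_0·(Z_L + jZ_0·tanβl)/(Z_0 + jZ_L·tanβl)
     = 75·(170 + j50.1)/(140 − j111)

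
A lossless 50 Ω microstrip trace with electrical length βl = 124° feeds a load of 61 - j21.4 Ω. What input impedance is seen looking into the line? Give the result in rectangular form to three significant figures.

Z_in ≈ 57.3 + j22.1 Ω

tan(βl) = tan(124°) = -1.48
Z_in = Z_0·(Z_L + jZ_0·tanβl)/(Z_0 + jZ_L·tanβl)
     = 50·(61 − j95.5)/(18.3 − j90.4)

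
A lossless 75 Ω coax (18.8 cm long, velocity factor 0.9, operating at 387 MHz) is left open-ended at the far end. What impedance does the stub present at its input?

λ = v/f = 0.9·c / 387 MHz = 0.698 m
βl = 2π·l/λ = 2π × 0.269 = 97°
tan(βl) = -8.13
For an open-ended stub, Z_in = −jZ_0·cot(βl) = −jZ_0/tan(βl)

Z_in ≈ +j9.22 Ω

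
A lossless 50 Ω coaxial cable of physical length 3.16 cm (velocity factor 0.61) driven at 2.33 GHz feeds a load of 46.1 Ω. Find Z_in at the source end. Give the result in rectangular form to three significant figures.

Z_in ≈ 48.5 − j3.71 Ω

λ = v/f = 0.61·c / 2.33 GHz = 0.0785 m
βl = 2π·l/λ = 2π × 0.402 = 145°
tan(βl) = tan(145°) = -0.704
Z_in = Z_0·(Z_L + jZ_0·tanβl)/(Z_0 + jZ_L·tanβl)
     = 50·(46.1 − j35.2)/(50 − j32.5)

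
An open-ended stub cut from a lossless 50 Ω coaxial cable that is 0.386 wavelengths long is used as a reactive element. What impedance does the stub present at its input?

Z_in ≈ +j57.4 Ω

βl = 2π × 0.386 = 139°
tan(βl) = -0.871
For an open-ended stub, Z_in = −jZ_0·cot(βl) = −jZ_0/tan(βl)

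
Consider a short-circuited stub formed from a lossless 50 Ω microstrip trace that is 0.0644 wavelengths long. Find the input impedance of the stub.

βl = 2π × 0.0644 = 23.2°
tan(βl) = 0.428
For a short-circuited stub, Z_in = jZ_0·tan(βl)

Z_in ≈ +j21.4 Ω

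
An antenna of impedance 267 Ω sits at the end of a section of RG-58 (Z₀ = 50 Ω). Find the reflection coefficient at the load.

Γ = 0.685

Γ = (Z_L − Z_0)/(Z_L + Z_0) = (267 − 50)/(267 + 50) = 217/317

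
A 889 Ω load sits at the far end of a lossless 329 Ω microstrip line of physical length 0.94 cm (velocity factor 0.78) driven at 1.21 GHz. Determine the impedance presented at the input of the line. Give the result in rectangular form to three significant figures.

Z_in ≈ 566 − j379 Ω

λ = v/f = 0.78·c / 1.21 GHz = 0.193 m
βl = 2π·l/λ = 2π × 0.0486 = 17.5°
tan(βl) = tan(17.5°) = 0.315
Z_in = Z_0·(Z_L + jZ_0·tanβl)/(Z_0 + jZ_L·tanβl)
     = 329·(889 + j104)/(329 + j280)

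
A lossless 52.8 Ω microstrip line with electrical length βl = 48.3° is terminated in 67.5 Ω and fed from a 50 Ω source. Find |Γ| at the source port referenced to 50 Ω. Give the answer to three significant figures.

tan(βl) = 1.12
Z_in = Z_0·(Z_L + jZ_0·tanβl)/(Z_0 + jZ_L·tanβl) = 49.9 − j12.3 Ω
Γ_s = (Z_in − Z_s)/(Z_in + Z_s) = (-0.134 − j12.3)/(99.9 − j12.3), |Γ_s| = 0.122

|Γ| ≈ 0.122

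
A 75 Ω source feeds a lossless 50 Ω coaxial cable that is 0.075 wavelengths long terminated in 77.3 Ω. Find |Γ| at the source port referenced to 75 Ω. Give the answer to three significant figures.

|Γ| ≈ 0.193

βl = 2π × 0.075 = 27°
tan(βl) = 0.51
Z_in = Z_0·(Z_L + jZ_0·tanβl)/(Z_0 + jZ_L·tanβl) = 60.1 − j21.9 Ω
Γ_s = (Z_in − Z_s)/(Z_in + Z_s) = (-14.9 − j21.9)/(135 − j21.9), |Γ_s| = 0.193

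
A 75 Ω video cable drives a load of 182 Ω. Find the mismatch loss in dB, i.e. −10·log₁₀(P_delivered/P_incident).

mismatch loss ≈ 0.827 dB

Γ = (182 − 75)/(182 + 75) = 0.416
|Γ|² = 0.173, so P_del/P_inc = 1 − |Γ|² = 0.827
ML = −10·log₁₀(1 − |Γ|²)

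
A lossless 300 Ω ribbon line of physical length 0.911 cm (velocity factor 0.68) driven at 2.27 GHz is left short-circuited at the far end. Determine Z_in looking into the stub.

Z_in ≈ +j222 Ω

λ = v/f = 0.68·c / 2.27 GHz = 0.0899 m
βl = 2π·l/λ = 2π × 0.101 = 36.5°
tan(βl) = 0.74
For a short-circuited stub, Z_in = jZ_0·tan(βl)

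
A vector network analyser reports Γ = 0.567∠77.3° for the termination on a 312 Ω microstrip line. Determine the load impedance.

Z_L ≈ 197 + j322 Ω

Z_L = Z_0·(1 + Γ)/(1 − Γ) = 312·(1.12 + j0.553)/(0.875 − j0.553)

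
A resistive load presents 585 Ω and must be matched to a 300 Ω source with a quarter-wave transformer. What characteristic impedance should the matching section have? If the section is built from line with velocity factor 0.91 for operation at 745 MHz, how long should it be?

Z_qwt ≈ 419 Ω; length ≈ 9.16 cm

Z_qwt = √(Z_0·R_L) = √(300 × 585) = √175500
λ = 0.91·c/f = 0.366 m, so l = λ/4 = 0.0916 m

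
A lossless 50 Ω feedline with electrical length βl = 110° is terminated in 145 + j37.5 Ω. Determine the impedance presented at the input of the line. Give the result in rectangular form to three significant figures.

tan(βl) = tan(110°) = -2.75
Z_in = Z_0·(Z_L + jZ_0·tanβl)/(Z_0 + jZ_L·tanβl)
     = 50·(145 − j99.9)/(153 − j398)

Z_in ≈ 17 + j11.7 Ω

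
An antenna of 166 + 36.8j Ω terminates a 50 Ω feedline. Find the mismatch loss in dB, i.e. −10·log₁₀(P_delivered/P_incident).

Γ = (116 + j36.8)/(216 + j36.8), |Γ| = 0.555
|Γ|² = 0.308, so P_del/P_inc = 1 − |Γ|² = 0.692
ML = −10·log₁₀(1 − |Γ|²)

mismatch loss ≈ 1.6 dB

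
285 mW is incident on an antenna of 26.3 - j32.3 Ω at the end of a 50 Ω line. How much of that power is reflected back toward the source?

P_reflected ≈ 66.6 mW

|Γ| = |(-23.7 − j32.3)/(76.3 − j32.3)| = 0.484
|Γ|² = 0.234
P_refl = |Γ|²·P_inc = 66.6 mW, P_del = (1 − |Γ|²)·P_inc = 218 mW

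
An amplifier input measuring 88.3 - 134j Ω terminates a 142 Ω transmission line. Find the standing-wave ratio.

Γ = (Z_L − Z_0)/(Z_L + Z_0) = (-53.7 − j134)/(230.3 − j134)
|Γ| = 144/266 = 0.542
VSWR = (1 + |Γ|)/(1 − |Γ|) = 1.54/0.458

VSWR ≈ 3.36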